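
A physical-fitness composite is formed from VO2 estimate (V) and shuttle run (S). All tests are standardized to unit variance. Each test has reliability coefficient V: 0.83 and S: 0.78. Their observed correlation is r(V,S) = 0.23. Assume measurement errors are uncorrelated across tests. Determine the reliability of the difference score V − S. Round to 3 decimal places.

Var(V−S) = 1 + 1 − 2·0.23 = 2 − 0.46 = 1.54.
Under uncorrelated errors the observed covariances equal the true-score covariances, so only the own-variance terms attenuate.
True-score variance = [0.83 + 0.78] − 0.46 = 1.61 − 0.46 = 1.15.
Reliability = 1.15 / 1.54 = 0.747.

0.747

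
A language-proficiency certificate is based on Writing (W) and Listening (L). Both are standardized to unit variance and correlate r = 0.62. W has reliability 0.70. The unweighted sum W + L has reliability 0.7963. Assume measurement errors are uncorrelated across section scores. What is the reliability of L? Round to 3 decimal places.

Var(W+L) = 2 + 2·0.62 = 3.240.
True-score variance = ρ_W + ρ_L + 2·0.62, so 0.7963 = (0.70 + ρ_L + 1.24) / 3.240.
ρ_L = 0.7963·3.240 − 0.70 − 1.24 = 0.640.

0.640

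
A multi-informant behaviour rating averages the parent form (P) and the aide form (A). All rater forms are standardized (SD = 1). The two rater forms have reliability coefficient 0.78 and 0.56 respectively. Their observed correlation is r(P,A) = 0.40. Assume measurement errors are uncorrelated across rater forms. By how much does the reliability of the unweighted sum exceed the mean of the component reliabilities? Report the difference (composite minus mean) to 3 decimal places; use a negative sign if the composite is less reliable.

0.094

Var(sum) = 2 + 0.8 = 2.8; true-score variance = 1.34 + 0.8 = 2.14; composite reliability = 0.7643.
Mean component reliability = 0.6700.
Difference = 0.7643 − 0.6700 = 0.094.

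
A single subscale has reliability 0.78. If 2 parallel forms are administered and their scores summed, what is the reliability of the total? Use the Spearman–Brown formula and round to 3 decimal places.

ρ_k = kρ / (1 + (k−1)ρ) = 2·0.78 / (1 + 1·0.78) = 1.560 / 1.780 = 0.876.

0.876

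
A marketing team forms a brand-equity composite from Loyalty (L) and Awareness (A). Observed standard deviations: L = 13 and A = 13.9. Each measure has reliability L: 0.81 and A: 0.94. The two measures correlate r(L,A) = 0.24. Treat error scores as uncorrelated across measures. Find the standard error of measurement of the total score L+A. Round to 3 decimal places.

6.611

Var(total) = 362.21 + 86.736 = 448.946.
True-score variance = 318.507 + 86.736 = 405.243, so reliability = 0.9027.
Error variance = 448.946 − 405.243 = 43.7026; SEM = √43.7026 = 6.611.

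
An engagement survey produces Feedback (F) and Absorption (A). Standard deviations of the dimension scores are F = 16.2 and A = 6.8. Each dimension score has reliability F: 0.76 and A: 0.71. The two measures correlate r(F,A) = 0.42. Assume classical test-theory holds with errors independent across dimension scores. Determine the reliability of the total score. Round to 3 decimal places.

0.810

Var(F+A) = 16.2² + 6.8² + 2·[16.2·6.8·0.42] = 308.68 + 92.5344 = 401.214.
Because errors are independent across components, Cov(Tᵢ,Tⱼ) = Cov(Xᵢ,Xⱼ); the off-diagonal part of the true-score variance is the same as above.
True-score variance = [16.2²·0.76 + 6.8²·0.71] + 92.5344 = 232.285 + 92.5344 = 324.819.
Reliability = 324.819 / 401.214 = 0.810.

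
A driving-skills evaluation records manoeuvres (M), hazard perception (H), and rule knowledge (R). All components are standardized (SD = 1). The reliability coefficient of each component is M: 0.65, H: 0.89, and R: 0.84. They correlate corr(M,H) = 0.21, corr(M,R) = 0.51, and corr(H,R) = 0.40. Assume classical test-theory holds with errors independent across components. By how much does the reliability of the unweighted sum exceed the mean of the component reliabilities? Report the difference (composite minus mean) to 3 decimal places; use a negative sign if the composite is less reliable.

Var(sum) = 3 + 2.24 = 5.24; true-score variance = 2.38 + 2.24 = 4.62; composite reliability = 0.8817.
Mean component reliability = 0.7933.
Difference = 0.8817 − 0.7933 = 0.088.

0.088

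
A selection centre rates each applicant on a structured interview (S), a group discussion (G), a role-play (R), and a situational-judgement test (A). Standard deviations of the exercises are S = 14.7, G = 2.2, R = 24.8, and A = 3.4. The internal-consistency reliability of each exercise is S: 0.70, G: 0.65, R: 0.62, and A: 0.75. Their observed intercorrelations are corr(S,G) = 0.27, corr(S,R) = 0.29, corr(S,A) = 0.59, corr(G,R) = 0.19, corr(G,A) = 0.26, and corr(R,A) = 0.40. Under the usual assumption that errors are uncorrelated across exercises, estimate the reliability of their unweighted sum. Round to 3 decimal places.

0.753

Var(S+G+R+A) = 14.7² + 2.2² + 24.8² + 3.4² + 2·[14.7·2.2·0.27 + 14.7·24.8·0.29 + 14.7·3.4·0.59 + 2.2·24.8·0.19 + 2.2·3.4·0.26 + 24.8·3.4·0.40] = 847.53 + 379.963 = 1227.49.
Because errors are independent across components, Cov(Tᵢ,Tⱼ) = Cov(Xᵢ,Xⱼ); the off-diagonal part of the true-score variance is the same as above.
True-score variance = [14.7²·0.70 + 2.2²·0.65 + 24.8²·0.62 + 3.4²·0.75] + 379.963 = 544.404 + 379.963 = 924.367.
Reliability = 924.367 / 1227.49 = 0.753.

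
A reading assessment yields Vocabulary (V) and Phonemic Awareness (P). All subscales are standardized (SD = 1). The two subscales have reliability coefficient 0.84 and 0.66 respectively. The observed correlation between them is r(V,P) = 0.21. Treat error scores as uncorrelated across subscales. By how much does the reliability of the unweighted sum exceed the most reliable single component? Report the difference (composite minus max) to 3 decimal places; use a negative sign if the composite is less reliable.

Var(sum) = 2 + 0.42 = 2.42; true-score variance = 1.5 + 0.42 = 1.92; composite reliability = 0.7934.
Max component reliability = 0.8400.
Difference = 0.7934 − 0.8400 = -0.047.

-0.047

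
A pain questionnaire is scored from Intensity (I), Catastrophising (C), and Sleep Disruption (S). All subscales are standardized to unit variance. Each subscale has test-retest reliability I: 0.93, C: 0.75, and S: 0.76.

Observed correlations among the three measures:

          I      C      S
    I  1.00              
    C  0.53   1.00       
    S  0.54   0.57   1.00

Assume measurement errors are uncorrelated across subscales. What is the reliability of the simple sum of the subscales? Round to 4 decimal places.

0.9108

Var(I+C+S) = 3 + 2·[0.53 + 0.54 + 0.57] = 3 + 3.28 = 6.28.
With uncorrelated errors the cross-covariances are all true-score covariance, so they carry over unchanged; only the diagonal terms shrink to ρᵢσᵢ².
True-score variance = [0.93 + 0.75 + 0.76] + 3.28 = 2.44 + 3.28 = 5.72.
Reliability = 5.72 / 6.28 = 0.9108.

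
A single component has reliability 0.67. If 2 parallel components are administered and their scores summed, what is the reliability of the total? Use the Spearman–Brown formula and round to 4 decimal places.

ρ_k = kρ / (1 + (k−1)ρ) = 2·0.67 / (1 + 1·0.67) = 1.340 / 1.670 = 0.8024.

0.8024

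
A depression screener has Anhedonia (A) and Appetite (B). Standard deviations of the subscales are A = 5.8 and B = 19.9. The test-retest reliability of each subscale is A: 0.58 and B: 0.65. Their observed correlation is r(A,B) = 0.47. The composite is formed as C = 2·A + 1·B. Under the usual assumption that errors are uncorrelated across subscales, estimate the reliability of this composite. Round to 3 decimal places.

0.739

Var(C) = 2²·5.8² + 19.9² + 2·[2·5.8·19.9·0.47] = 530.57 + 216.99 = 747.56.
Under uncorrelated errors the observed covariances equal the true-score covariances, so only the own-variance terms attenuate.
True-score variance = [2²·5.8²·0.58 + 19.9²·0.65] + 216.99 = 335.451 + 216.99 = 552.441.
Reliability = 552.441 / 747.56 = 0.739.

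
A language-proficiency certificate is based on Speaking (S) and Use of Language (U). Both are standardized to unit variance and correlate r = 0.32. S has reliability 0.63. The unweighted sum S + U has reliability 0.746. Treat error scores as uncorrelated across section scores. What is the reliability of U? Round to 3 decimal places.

Var(S+U) = 2 + 2·0.32 = 2.640.
True-score variance = ρ_S + ρ_U + 2·0.32, so 0.746 = (0.63 + ρ_U + 0.64) / 2.640.
ρ_U = 0.746·2.640 − 0.63 − 0.64 = 0.699.

0.699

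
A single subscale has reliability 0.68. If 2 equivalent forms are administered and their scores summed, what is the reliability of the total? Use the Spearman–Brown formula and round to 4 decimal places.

0.8095

ρ_k = kρ / (1 + (k−1)ρ) = 2·0.68 / (1 + 1·0.68) = 1.360 / 1.680 = 0.8095.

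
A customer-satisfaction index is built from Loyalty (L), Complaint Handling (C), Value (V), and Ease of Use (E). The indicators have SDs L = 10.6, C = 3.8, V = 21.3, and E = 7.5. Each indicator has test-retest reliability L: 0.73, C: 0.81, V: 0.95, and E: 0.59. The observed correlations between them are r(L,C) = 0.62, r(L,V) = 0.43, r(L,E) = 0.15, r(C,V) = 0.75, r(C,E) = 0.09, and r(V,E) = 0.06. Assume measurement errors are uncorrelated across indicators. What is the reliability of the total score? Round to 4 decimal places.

Var(L+C+V+E) = 10.6² + 3.8² + 21.3² + 7.5² + 2·[10.6·3.8·0.62 + 10.6·21.3·0.43 + 10.6·7.5·0.15 + 3.8·21.3·0.75 + 3.8·7.5·0.09 + 21.3·7.5·0.06] = 636.74 + 413.678 = 1050.42.
Under uncorrelated errors the observed covariances equal the true-score covariances, so only the own-variance terms attenuate.
True-score variance = [10.6²·0.73 + 3.8²·0.81 + 21.3²·0.95 + 7.5²·0.59] + 413.678 = 557.912 + 413.678 = 971.59.
Reliability = 971.59 / 1050.42 = 0.9250.

0.9250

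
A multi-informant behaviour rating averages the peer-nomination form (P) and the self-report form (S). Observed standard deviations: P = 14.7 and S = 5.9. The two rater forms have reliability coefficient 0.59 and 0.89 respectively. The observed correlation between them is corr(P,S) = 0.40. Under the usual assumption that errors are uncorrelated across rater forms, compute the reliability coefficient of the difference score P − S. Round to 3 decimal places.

Var(P−S) = 14.7² + 5.9² − 2·14.7·5.9·0.40 = 250.9 − 69.384 = 181.516.
Under uncorrelated errors the observed covariances equal the true-score covariances, so only the own-variance terms attenuate.
True-score variance = [14.7²·0.59 + 5.9²·0.89] − 69.384 = 158.474 − 69.384 = 89.09.
Reliability = 89.09 / 181.516 = 0.491.

0.491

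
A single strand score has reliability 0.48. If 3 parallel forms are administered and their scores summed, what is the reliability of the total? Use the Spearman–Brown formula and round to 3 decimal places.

ρ_k = kρ / (1 + (k−1)ρ) = 3·0.48 / (1 + 2·0.48) = 1.440 / 1.960 = 0.735.

0.735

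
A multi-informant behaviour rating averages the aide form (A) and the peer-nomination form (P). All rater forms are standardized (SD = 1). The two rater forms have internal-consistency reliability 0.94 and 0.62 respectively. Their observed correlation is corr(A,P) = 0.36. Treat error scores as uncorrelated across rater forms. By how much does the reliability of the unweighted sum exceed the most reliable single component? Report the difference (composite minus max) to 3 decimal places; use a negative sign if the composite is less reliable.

-0.102

Var(sum) = 2 + 0.72 = 2.72; true-score variance = 1.56 + 0.72 = 2.28; composite reliability = 0.8382.
Max component reliability = 0.9400.
Difference = 0.8382 − 0.9400 = -0.102.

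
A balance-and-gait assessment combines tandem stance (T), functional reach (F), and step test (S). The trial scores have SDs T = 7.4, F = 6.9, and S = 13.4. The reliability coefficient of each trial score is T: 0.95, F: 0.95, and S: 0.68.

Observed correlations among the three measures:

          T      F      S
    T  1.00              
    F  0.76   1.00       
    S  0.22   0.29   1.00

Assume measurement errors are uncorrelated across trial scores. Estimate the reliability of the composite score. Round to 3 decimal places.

Var(T+F+S) = 7.4² + 6.9² + 13.4² + 2·[7.4·6.9·0.76 + 7.4·13.4·0.22 + 6.9·13.4·0.29] = 281.93 + 174.868 = 456.798.
Under uncorrelated errors the observed covariances equal the true-score covariances, so only the own-variance terms attenuate.
True-score variance = [7.4²·0.95 + 6.9²·0.95 + 13.4²·0.68] + 174.868 = 219.352 + 174.868 = 394.221.
Reliability = 394.221 / 456.798 = 0.863.

0.863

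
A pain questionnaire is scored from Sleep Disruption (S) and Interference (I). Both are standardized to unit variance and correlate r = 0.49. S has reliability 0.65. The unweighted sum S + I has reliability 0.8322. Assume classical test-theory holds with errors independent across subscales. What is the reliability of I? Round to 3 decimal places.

Var(S+I) = 2 + 2·0.49 = 2.980.
True-score variance = ρ_S + ρ_I + 2·0.49, so 0.8322 = (0.65 + ρ_I + 0.98) / 2.980.
ρ_I = 0.8322·2.980 − 0.65 − 0.98 = 0.850.

0.850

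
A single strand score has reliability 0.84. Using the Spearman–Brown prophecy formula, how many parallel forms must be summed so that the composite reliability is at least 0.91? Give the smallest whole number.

2

k ≥ ρ*(1−ρ₁)/(ρ₁(1−ρ*)) = 0.91·0.16 / (0.84·0.09) = 1.926.
Smallest integer k = 2.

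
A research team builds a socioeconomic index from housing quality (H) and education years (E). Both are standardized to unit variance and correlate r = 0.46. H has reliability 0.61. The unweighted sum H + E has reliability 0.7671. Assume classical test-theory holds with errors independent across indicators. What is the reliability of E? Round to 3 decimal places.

Var(H+E) = 2 + 2·0.46 = 2.920.
True-score variance = ρ_H + ρ_E + 2·0.46, so 0.7671 = (0.61 + ρ_E + 0.92) / 2.920.
ρ_E = 0.7671·2.920 − 0.61 − 0.92 = 0.710.

0.710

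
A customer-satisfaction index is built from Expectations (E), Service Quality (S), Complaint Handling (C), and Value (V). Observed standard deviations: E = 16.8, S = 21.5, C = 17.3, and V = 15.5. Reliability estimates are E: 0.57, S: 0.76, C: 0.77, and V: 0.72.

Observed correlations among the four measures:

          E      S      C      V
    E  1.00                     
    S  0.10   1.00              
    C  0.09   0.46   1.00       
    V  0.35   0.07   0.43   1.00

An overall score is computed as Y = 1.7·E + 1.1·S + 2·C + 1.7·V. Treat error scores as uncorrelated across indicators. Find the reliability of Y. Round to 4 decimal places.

Var(Y) = 1.7²·16.8² + 1.1²·21.5² + 2²·17.3² + 1.7²·15.5² + 2·[1.87·16.8·21.5·0.10 + 3.4·16.8·17.3·0.09 + 2.89·16.8·15.5·0.35 + 2.2·21.5·17.3·0.46 + 1.87·21.5·15.5·0.07 + 3.4·17.3·15.5·0.43] = 3266.48 + 2463.89 = 5730.37.
Because errors are independent across components, Cov(Tᵢ,Tⱼ) = Cov(Xᵢ,Xⱼ); the off-diagonal part of the true-score variance is the same as above.
True-score variance = [1.7²·16.8²·0.57 + 1.1²·21.5²·0.76 + 2²·17.3²·0.77 + 1.7²·15.5²·0.72] + 2463.89 = 2311.74 + 2463.89 = 4775.64.
Reliability = 4775.64 / 5730.37 = 0.8334.

0.8334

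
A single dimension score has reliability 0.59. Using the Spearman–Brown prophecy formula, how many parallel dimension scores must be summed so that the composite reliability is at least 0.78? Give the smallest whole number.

k ≥ ρ*(1−ρ₁)/(ρ₁(1−ρ*)) = 0.78·0.41 / (0.59·0.22) = 2.464.
Smallest integer k = 3.

3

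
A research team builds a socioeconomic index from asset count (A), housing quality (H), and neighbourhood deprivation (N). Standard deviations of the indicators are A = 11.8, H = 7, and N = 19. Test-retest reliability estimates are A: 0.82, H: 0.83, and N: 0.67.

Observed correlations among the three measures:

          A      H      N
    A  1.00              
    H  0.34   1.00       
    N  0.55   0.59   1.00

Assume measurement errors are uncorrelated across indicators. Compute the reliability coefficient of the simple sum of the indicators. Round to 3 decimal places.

Var(A+H+N) = 11.8² + 7² + 19² + 2·[11.8·7·0.34 + 11.8·19·0.55 + 7·19·0.59] = 549.24 + 459.728 = 1008.97.
With uncorrelated errors the cross-covariances are all true-score covariance, so they carry over unchanged; only the diagonal terms shrink to ρᵢσᵢ².
True-score variance = [11.8²·0.82 + 7²·0.83 + 19²·0.67] + 459.728 = 396.717 + 459.728 = 856.445.
Reliability = 856.445 / 1008.97 = 0.849.

0.849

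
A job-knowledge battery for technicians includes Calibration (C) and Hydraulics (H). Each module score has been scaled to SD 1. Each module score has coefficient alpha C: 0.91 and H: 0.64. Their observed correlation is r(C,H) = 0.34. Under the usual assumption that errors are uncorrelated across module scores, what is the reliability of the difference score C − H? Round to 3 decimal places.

Var(C−H) = 1 + 1 − 2·0.34 = 2 − 0.68 = 1.32.
With uncorrelated errors the cross-covariances are all true-score covariance, so they carry over unchanged; only the diagonal terms shrink to ρᵢσᵢ².
True-score variance = [0.91 + 0.64] − 0.68 = 1.55 − 0.68 = 0.87.
Reliability = 0.87 / 1.32 = 0.659.

0.659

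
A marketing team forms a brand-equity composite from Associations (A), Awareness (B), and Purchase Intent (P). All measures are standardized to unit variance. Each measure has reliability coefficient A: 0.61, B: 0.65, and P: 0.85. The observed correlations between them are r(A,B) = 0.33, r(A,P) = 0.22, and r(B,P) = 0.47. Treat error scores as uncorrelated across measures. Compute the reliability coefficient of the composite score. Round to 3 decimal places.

Var(A+B+P) = 3 + 2·[0.33 + 0.22 + 0.47] = 3 + 2.04 = 5.04.
With uncorrelated errors the cross-covariances are all true-score covariance, so they carry over unchanged; only the diagonal terms shrink to ρᵢσᵢ².
True-score variance = [0.61 + 0.65 + 0.85] + 2.04 = 2.11 + 2.04 = 4.15.
Reliability = 4.15 / 5.04 = 0.823.

0.823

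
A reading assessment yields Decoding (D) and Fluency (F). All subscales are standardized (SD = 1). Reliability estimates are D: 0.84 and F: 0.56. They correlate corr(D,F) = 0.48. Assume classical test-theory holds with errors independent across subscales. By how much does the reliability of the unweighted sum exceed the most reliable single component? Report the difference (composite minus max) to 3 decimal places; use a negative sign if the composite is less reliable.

-0.043

Var(sum) = 2 + 0.96 = 2.96; true-score variance = 1.4 + 0.96 = 2.36; composite reliability = 0.7973.
Max component reliability = 0.8400.
Difference = 0.7973 − 0.8400 = -0.043.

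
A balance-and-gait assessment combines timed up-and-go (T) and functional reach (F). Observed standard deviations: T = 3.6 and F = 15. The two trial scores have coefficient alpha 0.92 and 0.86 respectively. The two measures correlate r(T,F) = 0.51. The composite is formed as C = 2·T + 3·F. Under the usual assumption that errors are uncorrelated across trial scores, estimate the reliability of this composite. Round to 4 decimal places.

0.8805

Var(C) = 2²·3.6² + 3²·15² + 2·[6·3.6·15·0.51] = 2076.84 + 330.48 = 2407.32.
Under uncorrelated errors the observed covariances equal the true-score covariances, so only the own-variance terms attenuate.
True-score variance = [2²·3.6²·0.92 + 3²·15²·0.86] + 330.48 = 1789.19 + 330.48 = 2119.67.
Reliability = 2119.67 / 2407.32 = 0.8805.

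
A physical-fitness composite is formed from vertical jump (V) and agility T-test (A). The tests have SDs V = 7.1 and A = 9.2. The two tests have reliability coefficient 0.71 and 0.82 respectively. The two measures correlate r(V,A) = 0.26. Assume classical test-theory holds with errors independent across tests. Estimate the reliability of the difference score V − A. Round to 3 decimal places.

Var(V−A) = 7.1² + 9.2² − 2·7.1·9.2·0.26 = 135.05 − 33.9664 = 101.084.
Because errors are independent across components, Cov(Tᵢ,Tⱼ) = Cov(Xᵢ,Xⱼ); the off-diagonal part of the true-score variance is the same as above.
True-score variance = [7.1²·0.71 + 9.2²·0.82] − 33.9664 = 105.196 − 33.9664 = 71.2295.
Reliability = 71.2295 / 101.084 = 0.705.

0.705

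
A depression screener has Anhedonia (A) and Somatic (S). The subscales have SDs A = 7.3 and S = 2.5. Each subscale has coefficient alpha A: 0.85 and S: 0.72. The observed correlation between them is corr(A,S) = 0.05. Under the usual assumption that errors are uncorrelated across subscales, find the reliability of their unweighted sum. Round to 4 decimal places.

Var(A+S) = 7.3² + 2.5² + 2·[7.3·2.5·0.05] = 59.54 + 1.825 = 61.365.
With uncorrelated errors the cross-covariances are all true-score covariance, so they carry over unchanged; only the diagonal terms shrink to ρᵢσᵢ².
True-score variance = [7.3²·0.85 + 2.5²·0.72] + 1.825 = 49.7965 + 1.825 = 51.6215.
Reliability = 51.6215 / 61.365 = 0.8412.

0.8412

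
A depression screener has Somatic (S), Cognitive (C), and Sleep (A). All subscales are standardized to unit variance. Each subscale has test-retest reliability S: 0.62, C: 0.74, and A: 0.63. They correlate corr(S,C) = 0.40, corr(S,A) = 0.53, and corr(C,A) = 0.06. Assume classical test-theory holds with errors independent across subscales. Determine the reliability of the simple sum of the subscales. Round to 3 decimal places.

Var(S+C+A) = 3 + 2·[0.40 + 0.53 + 0.06] = 3 + 1.98 = 4.98.
Under uncorrelated errors the observed covariances equal the true-score covariances, so only the own-variance terms attenuate.
True-score variance = [0.62 + 0.74 + 0.63] + 1.98 = 1.99 + 1.98 = 3.97.
Reliability = 3.97 / 4.98 = 0.797.

0.797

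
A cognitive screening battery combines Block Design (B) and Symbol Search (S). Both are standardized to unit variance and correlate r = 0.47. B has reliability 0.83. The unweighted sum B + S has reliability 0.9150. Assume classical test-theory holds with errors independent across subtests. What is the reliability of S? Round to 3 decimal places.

0.920

Var(B+S) = 2 + 2·0.47 = 2.940.
True-score variance = ρ_B + ρ_S + 2·0.47, so 0.9150 = (0.83 + ρ_S + 0.94) / 2.940.
ρ_S = 0.9150·2.940 − 0.83 − 0.94 = 0.920.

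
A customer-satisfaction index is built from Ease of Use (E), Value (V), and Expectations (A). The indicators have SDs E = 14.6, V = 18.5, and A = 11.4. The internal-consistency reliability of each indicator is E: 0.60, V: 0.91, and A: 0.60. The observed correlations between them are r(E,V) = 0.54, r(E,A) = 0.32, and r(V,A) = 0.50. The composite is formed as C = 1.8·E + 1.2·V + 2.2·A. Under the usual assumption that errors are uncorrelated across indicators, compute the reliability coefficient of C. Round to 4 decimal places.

0.8327

Var(C) = 1.8²·14.6² + 1.2²·18.5² + 2.2²·11.4² + 2·[2.16·14.6·18.5·0.54 + 3.96·14.6·11.4·0.32 + 2.64·18.5·11.4·0.50] = 1812.48 + 1608.69 = 3421.18.
Because errors are independent across components, Cov(Tᵢ,Tⱼ) = Cov(Xᵢ,Xⱼ); the off-diagonal part of the true-score variance is the same as above.
True-score variance = [1.8²·14.6²·0.60 + 1.2²·18.5²·0.91 + 2.2²·11.4²·0.60] + 1608.69 = 1240.27 + 1608.69 = 2848.96.
Reliability = 2848.96 / 3421.18 = 0.8327.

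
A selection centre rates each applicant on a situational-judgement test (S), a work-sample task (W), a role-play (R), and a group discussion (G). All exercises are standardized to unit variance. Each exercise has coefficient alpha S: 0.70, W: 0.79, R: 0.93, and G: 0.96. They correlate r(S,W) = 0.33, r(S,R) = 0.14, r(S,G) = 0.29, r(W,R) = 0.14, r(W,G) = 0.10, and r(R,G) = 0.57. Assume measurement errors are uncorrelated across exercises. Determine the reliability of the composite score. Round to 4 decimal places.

Var(S+W+R+G) = 4 + 2·[0.33 + 0.14 + 0.29 + 0.14 + 0.10 + 0.57] = 4 + 3.14 = 7.14.
With uncorrelated errors the cross-covariances are all true-score covariance, so they carry over unchanged; only the diagonal terms shrink to ρᵢσᵢ².
True-score variance = [0.70 + 0.79 + 0.93 + 0.96] + 3.14 = 3.38 + 3.14 = 6.52.
Reliability = 6.52 / 7.14 = 0.9132.

0.9132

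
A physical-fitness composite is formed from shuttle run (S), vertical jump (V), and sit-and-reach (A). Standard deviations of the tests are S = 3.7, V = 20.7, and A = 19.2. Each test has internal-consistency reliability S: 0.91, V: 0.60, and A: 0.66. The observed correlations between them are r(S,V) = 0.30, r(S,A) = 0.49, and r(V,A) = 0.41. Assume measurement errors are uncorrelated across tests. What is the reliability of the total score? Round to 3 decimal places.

Var(S+V+A) = 3.7² + 20.7² + 19.2² + 2·[3.7·20.7·0.30 + 3.7·19.2·0.49 + 20.7·19.2·0.41] = 810.82 + 441.474 = 1252.29.
Under uncorrelated errors the observed covariances equal the true-score covariances, so only the own-variance terms attenuate.
True-score variance = [3.7²·0.91 + 20.7²·0.60 + 19.2²·0.66] + 441.474 = 512.854 + 441.474 = 954.328.
Reliability = 954.328 / 1252.29 = 0.762.

0.762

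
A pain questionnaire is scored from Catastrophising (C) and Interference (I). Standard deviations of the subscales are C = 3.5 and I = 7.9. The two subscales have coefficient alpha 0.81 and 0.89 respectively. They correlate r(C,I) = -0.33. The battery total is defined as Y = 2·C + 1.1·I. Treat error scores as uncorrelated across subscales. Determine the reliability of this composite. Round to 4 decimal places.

Var(Y) = 2²·3.5² + 1.1²·7.9² + 2·[2.2·3.5·7.9·(-0.33)] = 124.516 − 40.1478 = 84.3683.
Because errors are independent across components, Cov(Tᵢ,Tⱼ) = Cov(Xᵢ,Xⱼ); the off-diagonal part of the true-score variance is the same as above.
True-score variance = [2²·3.5²·0.81 + 1.1²·7.9²·0.89] − 40.1478 = 106.899 − 40.1478 = 66.7515.
Reliability = 66.7515 / 84.3683 = 0.7912.

0.7912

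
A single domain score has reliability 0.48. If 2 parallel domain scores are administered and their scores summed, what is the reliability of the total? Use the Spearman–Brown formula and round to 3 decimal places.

0.649

ρ_k = kρ / (1 + (k−1)ρ) = 2·0.48 / (1 + 1·0.48) = 0.960 / 1.480 = 0.649.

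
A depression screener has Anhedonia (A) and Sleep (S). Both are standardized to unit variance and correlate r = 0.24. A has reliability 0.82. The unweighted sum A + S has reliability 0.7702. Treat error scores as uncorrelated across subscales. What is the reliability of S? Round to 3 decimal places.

Var(A+S) = 2 + 2·0.24 = 2.480.
True-score variance = ρ_A + ρ_S + 2·0.24, so 0.7702 = (0.82 + ρ_S + 0.48) / 2.480.
ρ_S = 0.7702·2.480 − 0.82 − 0.48 = 0.610.

0.610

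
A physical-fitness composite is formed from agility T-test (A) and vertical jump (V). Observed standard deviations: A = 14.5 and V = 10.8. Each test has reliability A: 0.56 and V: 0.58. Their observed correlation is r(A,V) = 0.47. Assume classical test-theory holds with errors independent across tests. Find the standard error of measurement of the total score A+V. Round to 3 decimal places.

Var(total) = 326.89 + 147.204 = 474.094.
True-score variance = 185.391 + 147.204 = 332.595, so reliability = 0.7015.
Error variance = 474.094 − 332.595 = 141.499; SEM = √141.499 = 11.895.

11.895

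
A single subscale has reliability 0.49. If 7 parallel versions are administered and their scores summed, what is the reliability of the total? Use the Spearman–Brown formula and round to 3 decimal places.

0.871

ρ_k = kρ / (1 + (k−1)ρ) = 7·0.49 / (1 + 6·0.49) = 3.430 / 3.940 = 0.871.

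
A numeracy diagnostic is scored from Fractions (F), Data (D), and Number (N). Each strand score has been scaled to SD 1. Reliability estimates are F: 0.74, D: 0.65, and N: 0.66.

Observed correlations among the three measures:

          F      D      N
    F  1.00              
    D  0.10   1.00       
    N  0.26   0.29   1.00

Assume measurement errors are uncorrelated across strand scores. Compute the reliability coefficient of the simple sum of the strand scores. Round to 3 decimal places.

0.779

Var(F+D+N) = 3 + 2·[0.10 + 0.26 + 0.29] = 3 + 1.3 = 4.3.
With uncorrelated errors the cross-covariances are all true-score covariance, so they carry over unchanged; only the diagonal terms shrink to ρᵢσᵢ².
True-score variance = [0.74 + 0.65 + 0.66] + 1.3 = 2.05 + 1.3 = 3.35.
Reliability = 3.35 / 4.3 = 0.779.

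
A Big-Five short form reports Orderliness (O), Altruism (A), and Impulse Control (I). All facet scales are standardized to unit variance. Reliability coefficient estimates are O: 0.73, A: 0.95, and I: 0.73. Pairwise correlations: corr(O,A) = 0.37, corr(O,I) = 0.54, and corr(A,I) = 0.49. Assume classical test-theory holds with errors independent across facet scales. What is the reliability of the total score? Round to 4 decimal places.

Var(O+A+I) = 3 + 2·[0.37 + 0.54 + 0.49] = 3 + 2.8 = 5.8.
With uncorrelated errors the cross-covariances are all true-score covariance, so they carry over unchanged; only the diagonal terms shrink to ρᵢσᵢ².
True-score variance = [0.73 + 0.95 + 0.73] + 2.8 = 2.41 + 2.8 = 5.21.
Reliability = 5.21 / 5.8 = 0.8983.

0.8983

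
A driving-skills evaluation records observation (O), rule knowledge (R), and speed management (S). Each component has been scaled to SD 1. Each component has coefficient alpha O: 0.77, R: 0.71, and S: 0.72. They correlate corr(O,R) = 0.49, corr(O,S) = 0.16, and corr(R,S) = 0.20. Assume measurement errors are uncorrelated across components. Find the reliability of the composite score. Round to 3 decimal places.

0.830

Var(O+R+S) = 3 + 2·[0.49 + 0.16 + 0.20] = 3 + 1.7 = 4.7.
With uncorrelated errors the cross-covariances are all true-score covariance, so they carry over unchanged; only the diagonal terms shrink to ρᵢσᵢ².
True-score variance = [0.77 + 0.71 + 0.72] + 1.7 = 2.2 + 1.7 = 3.9.
Reliability = 3.9 / 4.7 = 0.830.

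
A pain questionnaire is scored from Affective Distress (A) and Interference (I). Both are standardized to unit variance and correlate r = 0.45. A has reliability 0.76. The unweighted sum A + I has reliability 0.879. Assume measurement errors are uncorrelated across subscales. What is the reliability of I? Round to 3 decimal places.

0.889

Var(A+I) = 2 + 2·0.45 = 2.900.
True-score variance = ρ_A + ρ_I + 2·0.45, so 0.879 = (0.76 + ρ_I + 0.90) / 2.900.
ρ_I = 0.879·2.900 − 0.76 − 0.90 = 0.889.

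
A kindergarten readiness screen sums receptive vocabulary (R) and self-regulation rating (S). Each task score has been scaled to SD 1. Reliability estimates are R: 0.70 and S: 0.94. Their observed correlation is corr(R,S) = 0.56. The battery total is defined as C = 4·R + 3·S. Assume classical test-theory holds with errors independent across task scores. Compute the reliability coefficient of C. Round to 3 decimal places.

Var(C) = 4² + 3² + 2·[12·0.56] = 25 + 13.44 = 38.44.
Because errors are independent across components, Cov(Tᵢ,Tⱼ) = Cov(Xᵢ,Xⱼ); the off-diagonal part of the true-score variance is the same as above.
True-score variance = [4²·0.70 + 3²·0.94] + 13.44 = 19.66 + 13.44 = 33.1.
Reliability = 33.1 / 38.44 = 0.861.

0.861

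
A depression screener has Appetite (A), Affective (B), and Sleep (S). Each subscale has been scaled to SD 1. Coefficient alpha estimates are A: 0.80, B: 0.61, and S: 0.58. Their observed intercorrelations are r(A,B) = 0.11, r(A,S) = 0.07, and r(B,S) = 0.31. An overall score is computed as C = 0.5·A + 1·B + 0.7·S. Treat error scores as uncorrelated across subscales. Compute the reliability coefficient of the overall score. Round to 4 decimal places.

Var(C) = 0.5² + 1 + 0.7² + 2·[0.5·0.11 + 0.35·0.07 + 0.7·0.31] = 1.74 + 0.593 = 2.333.
Under uncorrelated errors the observed covariances equal the true-score covariances, so only the own-variance terms attenuate.
True-score variance = [0.5²·0.80 + 0.61 + 0.7²·0.58] + 0.593 = 1.0942 + 0.593 = 1.6872.
Reliability = 1.6872 / 2.333 = 0.7232.

0.7232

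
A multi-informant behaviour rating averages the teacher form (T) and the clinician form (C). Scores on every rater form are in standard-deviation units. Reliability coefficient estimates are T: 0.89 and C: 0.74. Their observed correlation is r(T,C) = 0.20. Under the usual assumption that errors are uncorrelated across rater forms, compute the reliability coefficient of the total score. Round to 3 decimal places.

0.846

Var(T+C) = 2 + 2·[0.20] = 2 + 0.4 = 2.4.
Because errors are independent across components, Cov(Tᵢ,Tⱼ) = Cov(Xᵢ,Xⱼ); the off-diagonal part of the true-score variance is the same as above.
True-score variance = [0.89 + 0.74] + 0.4 = 1.63 + 0.4 = 2.03.
Reliability = 2.03 / 2.4 = 0.846.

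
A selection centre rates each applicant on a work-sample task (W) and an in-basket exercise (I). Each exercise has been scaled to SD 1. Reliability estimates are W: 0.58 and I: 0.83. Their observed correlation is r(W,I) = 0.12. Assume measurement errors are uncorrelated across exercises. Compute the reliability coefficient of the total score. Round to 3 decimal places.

0.737

Var(W+I) = 2 + 2·[0.12] = 2 + 0.24 = 2.24.
With uncorrelated errors the cross-covariances are all true-score covariance, so they carry over unchanged; only the diagonal terms shrink to ρᵢσᵢ².
True-score variance = [0.58 + 0.83] + 0.24 = 1.41 + 0.24 = 1.65.
Reliability = 1.65 / 2.24 = 0.737.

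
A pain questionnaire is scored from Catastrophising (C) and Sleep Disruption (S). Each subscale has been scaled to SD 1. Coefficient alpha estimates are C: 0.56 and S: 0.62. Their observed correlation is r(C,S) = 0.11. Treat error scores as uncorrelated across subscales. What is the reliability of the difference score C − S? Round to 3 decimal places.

0.539

Var(C−S) = 1 + 1 − 2·0.11 = 2 − 0.22 = 1.78.
Under uncorrelated errors the observed covariances equal the true-score covariances, so only the own-variance terms attenuate.
True-score variance = [0.56 + 0.62] − 0.22 = 1.18 − 0.22 = 0.96.
Reliability = 0.96 / 1.78 = 0.539.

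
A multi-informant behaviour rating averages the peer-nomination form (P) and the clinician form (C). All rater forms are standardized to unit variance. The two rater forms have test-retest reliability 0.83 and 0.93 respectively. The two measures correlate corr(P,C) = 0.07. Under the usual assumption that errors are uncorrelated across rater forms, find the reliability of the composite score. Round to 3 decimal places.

Var(P+C) = 2 + 2·[0.07] = 2 + 0.14 = 2.14.
With uncorrelated errors the cross-covariances are all true-score covariance, so they carry over unchanged; only the diagonal terms shrink to ρᵢσᵢ².
True-score variance = [0.83 + 0.93] + 0.14 = 1.76 + 0.14 = 1.9.
Reliability = 1.9 / 2.14 = 0.888.

0.888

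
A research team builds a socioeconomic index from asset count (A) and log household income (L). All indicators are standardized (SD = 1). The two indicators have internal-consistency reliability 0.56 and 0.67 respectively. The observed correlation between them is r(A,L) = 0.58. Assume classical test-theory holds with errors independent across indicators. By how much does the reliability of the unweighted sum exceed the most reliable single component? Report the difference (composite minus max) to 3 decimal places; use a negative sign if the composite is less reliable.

Var(sum) = 2 + 1.16 = 3.16; true-score variance = 1.23 + 1.16 = 2.39; composite reliability = 0.7563.
Max component reliability = 0.6700.
Difference = 0.7563 − 0.6700 = 0.086.

0.086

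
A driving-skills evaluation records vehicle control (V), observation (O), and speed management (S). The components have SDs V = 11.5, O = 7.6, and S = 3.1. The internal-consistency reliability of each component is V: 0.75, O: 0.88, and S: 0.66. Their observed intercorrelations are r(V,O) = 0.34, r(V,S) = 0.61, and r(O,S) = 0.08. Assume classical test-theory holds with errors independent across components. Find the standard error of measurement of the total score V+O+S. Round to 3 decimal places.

Var(total) = 199.62 + 106.695 = 306.315.
True-score variance = 156.359 + 106.695 = 263.053, so reliability = 0.8588.
Error variance = 306.315 − 263.053 = 43.2611; SEM = √43.2611 = 6.577.

6.577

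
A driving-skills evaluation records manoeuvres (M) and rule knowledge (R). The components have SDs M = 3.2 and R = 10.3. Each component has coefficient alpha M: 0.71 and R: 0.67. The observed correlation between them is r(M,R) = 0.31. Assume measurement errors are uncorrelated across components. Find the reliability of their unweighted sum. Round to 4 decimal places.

Var(M+R) = 3.2² + 10.3² + 2·[3.2·10.3·0.31] = 116.33 + 20.4352 = 136.765.
Under uncorrelated errors the observed covariances equal the true-score covariances, so only the own-variance terms attenuate.
True-score variance = [3.2²·0.71 + 10.3²·0.67] + 20.4352 = 78.3507 + 20.4352 = 98.7859.
Reliability = 98.7859 / 136.765 = 0.7223.

0.7223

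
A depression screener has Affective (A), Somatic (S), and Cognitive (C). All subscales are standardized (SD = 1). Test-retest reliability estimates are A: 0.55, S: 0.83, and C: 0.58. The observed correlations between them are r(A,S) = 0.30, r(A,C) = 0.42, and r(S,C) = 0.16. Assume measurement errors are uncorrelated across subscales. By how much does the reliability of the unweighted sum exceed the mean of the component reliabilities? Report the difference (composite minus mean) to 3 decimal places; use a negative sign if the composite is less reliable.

0.128

Var(sum) = 3 + 1.76 = 4.76; true-score variance = 1.96 + 1.76 = 3.72; composite reliability = 0.7815.
Mean component reliability = 0.6533.
Difference = 0.7815 − 0.6533 = 0.128.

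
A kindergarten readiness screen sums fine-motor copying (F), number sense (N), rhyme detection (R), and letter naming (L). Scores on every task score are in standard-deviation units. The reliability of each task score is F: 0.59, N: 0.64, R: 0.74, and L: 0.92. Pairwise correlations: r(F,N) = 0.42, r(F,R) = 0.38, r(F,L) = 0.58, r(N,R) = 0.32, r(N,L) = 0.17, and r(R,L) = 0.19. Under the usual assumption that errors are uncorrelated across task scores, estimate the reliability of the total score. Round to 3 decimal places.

0.863

Var(F+N+R+L) = 4 + 2·[0.42 + 0.38 + 0.58 + 0.32 + 0.17 + 0.19] = 4 + 4.12 = 8.12.
With uncorrelated errors the cross-covariances are all true-score covariance, so they carry over unchanged; only the diagonal terms shrink to ρᵢσᵢ².
True-score variance = [0.59 + 0.64 + 0.74 + 0.92] + 4.12 = 2.89 + 4.12 = 7.01.
Reliability = 7.01 / 8.12 = 0.863.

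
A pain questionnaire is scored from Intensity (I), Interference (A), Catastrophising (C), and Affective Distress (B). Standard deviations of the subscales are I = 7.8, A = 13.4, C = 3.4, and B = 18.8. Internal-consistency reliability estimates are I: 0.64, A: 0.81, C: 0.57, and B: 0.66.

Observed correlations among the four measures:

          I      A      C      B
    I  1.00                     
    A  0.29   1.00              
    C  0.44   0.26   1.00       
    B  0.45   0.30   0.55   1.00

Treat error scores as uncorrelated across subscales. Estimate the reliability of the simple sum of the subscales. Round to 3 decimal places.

0.830

Var(I+A+C+B) = 7.8² + 13.4² + 3.4² + 18.8² + 2·[7.8·13.4·0.29 + 7.8·3.4·0.44 + 7.8·18.8·0.45 + 13.4·3.4·0.26 + 13.4·18.8·0.30 + 3.4·18.8·0.55] = 605.4 + 461.09 = 1066.49.
Because errors are independent across components, Cov(Tᵢ,Tⱼ) = Cov(Xᵢ,Xⱼ); the off-diagonal part of the true-score variance is the same as above.
True-score variance = [7.8²·0.64 + 13.4²·0.81 + 3.4²·0.57 + 18.8²·0.66] + 461.09 = 424.241 + 461.09 = 885.331.
Reliability = 885.331 / 1066.49 = 0.830.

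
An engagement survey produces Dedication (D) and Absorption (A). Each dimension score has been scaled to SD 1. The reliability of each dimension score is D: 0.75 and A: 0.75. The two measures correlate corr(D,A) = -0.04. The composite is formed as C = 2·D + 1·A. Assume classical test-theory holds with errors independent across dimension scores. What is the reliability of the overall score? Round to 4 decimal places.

Var(C) = 2² + 1 + 2·[2·(-0.04)] = 5 − 0.16 = 4.84.
Because errors are independent across components, Cov(Tᵢ,Tⱼ) = Cov(Xᵢ,Xⱼ); the off-diagonal part of the true-score variance is the same as above.
True-score variance = [2²·0.75 + 0.75] − 0.16 = 3.75 − 0.16 = 3.59.
Reliability = 3.59 / 4.84 = 0.7417.

0.7417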